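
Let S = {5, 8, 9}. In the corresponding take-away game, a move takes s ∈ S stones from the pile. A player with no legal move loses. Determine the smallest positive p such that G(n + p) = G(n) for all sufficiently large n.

14

G(0) = 0
G(1) = mex{} = 0
G(2) = mex{} = 0
G(3) = mex{} = 0
G(4) = mex{} = 0
G(5) = mex{0} = 1
G(6) = mex{0} = 1
G(7) = mex{0} = 1
G(8) = mex{0,0} = 1
G(9) = mex{0,0,0} = 1
G(10) = mex{1,0,0} = 2
G(11) = mex{1,0,0} = 2
G(12) = mex{1,0,0} = 2
G(13) = mex{1,1,0} = 2
G(14) = mex{1,1,1} = 0
G(15) = mex{2,1,1} = 0
G(16) = mex{2,1,1} = 0
G(17) = mex{2,1,1} = 0
G(18) = mex{2,2,1} = 0
G(19) = mex{0,2,2} = 1
G(20) = mex{0,2,2} = 1
G(21) = mex{0,2,2} = 1
G(22) = mex{0,0,2} = 1
G(23) = mex{0,0,0} = 1
G(24) = mex{1,0,0} = 2
G(25) = mex{1,0,0} = 2
G(26) = mex{1,0,0} = 2
G(27) = mex{1,1,0} = 2
G(28) = mex{1,1,1} = 0
G(29) = mex{2,1,1} = 0
G(n+14) = G(n) holds for n = 0,…,8 (a full window of length max(S) = 9), so the sequence is purely periodic with period 14.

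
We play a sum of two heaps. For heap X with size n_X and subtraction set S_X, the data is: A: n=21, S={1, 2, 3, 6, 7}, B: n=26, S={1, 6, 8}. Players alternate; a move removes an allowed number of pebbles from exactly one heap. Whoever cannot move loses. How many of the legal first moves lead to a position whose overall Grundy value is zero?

0

Heap A, S = {1, 2, 3, 6, 7}:
n :  0  1  2  3  4  5  6  7  8  9 10 11 12 13 14 15 16 17 18 19 20 21
G :  0  1  2  3  0  1  2  3  0  1  2  3  0  1  2  3  0  1  2  3  0  1
G_A(21) = 1.
Heap B, S = {1, 6, 8}:
n :  0  1  2  3  4  5  6  7  8  9 10 11 12 13 14 15 16 17 18 19 20 21 22 23 24 25 26
G :  0  1  0  1  0  1  2  0  1  0  1  0  1  2  0  1  0  1  0  1  2  0  1  0  1  0  1
G_B(26) = 1.
Combined Grundy value = 1 ⊕ 1 = 0.
A winning move leaves total XOR = 0, i.e. changes one component's Grundy value g to g ⊕ X where X is the current total.
Heap A: target g' = 1⊕0 = 1, but every legal move changes the Grundy value (mex property), so 0 moves.
Heap B: target g' = 1⊕0 = 1, but every legal move changes the Grundy value (mex property), so 0 moves.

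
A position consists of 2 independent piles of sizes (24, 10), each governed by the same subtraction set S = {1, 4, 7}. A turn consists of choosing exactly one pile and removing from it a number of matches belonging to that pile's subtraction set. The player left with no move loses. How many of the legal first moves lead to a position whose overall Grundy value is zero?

0

All piles use S = {1, 4, 7}:
G(0) = 0
G(1) = mex{0} = 1
G(2) = mex{1} = 0
G(3) = mex{0} = 1
G(4) = mex{1,0} = 2
G(5) = mex{2,1} = 0
G(6) = mex{0,0} = 1
G(7) = mex{1,1,0} = 2
G(8) = mex{2,2,1} = 0
G(9) = mex{0,0,0} = 1
G(10) = mex{1,1,1} = 0
G(11) = mex{0,2,2} = 1
G(12) = mex{1,0,0} = 2
G(13) = mex{2,1,1} = 0
G(14) = mex{0,0,2} = 1
G(15) = mex{1,1,0} = 2
G(16) = mex{2,2,1} = 0
G(17) = mex{0,0,0} = 1
G(18) = mex{1,1,1} = 0
G(19) = mex{0,2,2} = 1
G(20) = mex{1,0,0} = 2
G(21) = mex{2,1,1} = 0
G(22) = mex{0,0,2} = 1
G(23) = mex{1,1,0} = 2
G(24) = mex{2,2,1} = 0
Pile A: G(24) = 0.
Pile B: G(10) = 0.
Combined Grundy value = 0 ⊕ 0 = 0.
A winning move leaves total XOR = 0, i.e. changes one component's Grundy value g to g ⊕ X where X is the current total.
Pile A: target g' = 0⊕0 = 0, but every legal move changes the Grundy value (mex property), so 0 moves.
Pile B: target g' = 0⊕0 = 0, but every legal move changes the Grundy value (mex property), so 0 moves.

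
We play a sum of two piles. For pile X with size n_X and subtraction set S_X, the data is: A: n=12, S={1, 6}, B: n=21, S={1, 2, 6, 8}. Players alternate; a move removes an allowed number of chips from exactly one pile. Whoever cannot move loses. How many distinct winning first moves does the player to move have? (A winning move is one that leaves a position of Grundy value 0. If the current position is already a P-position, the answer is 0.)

2

Pile A, S = {1, 6}:
G(0) = 0
G(1) = mex{0} = 1
G(2) = mex{1} = 0
G(3) = mex{0} = 1
G(4) = mex{1} = 0
G(5) = mex{0} = 1
G(6) = mex{1,0} = 2
G(7) = mex{2,1} = 0
G(8) = mex{0,0} = 1
G(9) = mex{1,1} = 0
G(10) = mex{0,0} = 1
G(11) = mex{1,1} = 0
G(12) = mex{0,2} = 1
G_A(12) = 1.
Pile B, S = {1, 2, 6, 8}:
n :  0  1  2  3  4  5  6  7  8  9 10 11 12 13 14 15 16 17 18 19 20 21
G :  0  1  2  0  1  2  3  0  1  2  0  1  2  3  0  1  2  0  1  2  3  0
G_B(21) = 0.
Combined Grundy value = 1 ⊕ 0 = 1.
A winning move leaves total XOR = 0, i.e. changes one component's Grundy value g to g ⊕ X where X is the current total.
Pile A: need g' = 1⊕1 = 0. Options: 12−1→G=0, 12−6→G=2. Hits: 1.
Pile B: need g' = 0⊕1 = 1. Options: 21−1→G=3, 21−2→G=2, 21−6→G=1, 21−8→G=3. Hits: 1.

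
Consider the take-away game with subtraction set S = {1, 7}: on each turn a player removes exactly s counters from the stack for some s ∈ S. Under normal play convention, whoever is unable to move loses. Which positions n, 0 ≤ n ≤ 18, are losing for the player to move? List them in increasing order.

0, 2, 4, 6, 8, 10, 12, 14, 16, 18

n :  0  1  2  3  4  5  6  7  8  9 10 11 12 13 14 15 16 17 18
G :  0  1  0  1  0  1  0  1  0  1  0  1  0  1  0  1  0  1  0
P-positions are exactly the n with G(n) = 0.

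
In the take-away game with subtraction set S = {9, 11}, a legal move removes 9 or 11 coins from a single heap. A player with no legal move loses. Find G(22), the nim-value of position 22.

0

n :  0  1  2  3  4  5  6  7  8  9 10 11 12 13 14 15 16 17 18 19 20 21 22
G :  0  0  0  0  0  0  0  0  0  1  1  1  1  1  1  1  1  1  2  2  0  0  0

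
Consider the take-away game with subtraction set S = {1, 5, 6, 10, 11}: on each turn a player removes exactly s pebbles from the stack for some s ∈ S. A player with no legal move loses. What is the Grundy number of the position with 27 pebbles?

3

n :  0  1  2  3  4  5  6  7  8  9 10 11 12 13 14 15 16 17 18 19 20 21 22 23 24 25 26 27
G :  0  1  0  1  0  1  2  3  2  3  2  3  4  5  4  5  0  1  0  1  0  1  2  3  2  3  2  3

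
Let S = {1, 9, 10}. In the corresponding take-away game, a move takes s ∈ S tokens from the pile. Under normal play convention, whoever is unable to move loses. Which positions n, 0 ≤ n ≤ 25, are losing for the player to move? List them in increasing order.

G(0) = 0
G(1) = mex{0} = 1
G(2) = mex{1} = 0
G(3) = mex{0} = 1
G(4) = mex{1} = 0
G(5) = mex{0} = 1
G(6) = mex{1} = 0
G(7) = mex{0} = 1
G(8) = mex{1} = 0
G(9) = mex{0,0} = 1
G(10) = mex{1,1,0} = 2
G(11) = mex{2,0,1} = 3
G(12) = mex{3,1,0} = 2
G(13) = mex{2,0,1} = 3
G(14) = mex{3,1,0} = 2
G(15) = mex{2,0,1} = 3
G(16) = mex{3,1,0} = 2
G(17) = mex{2,0,1} = 3
G(18) = mex{3,1,0} = 2
G(19) = mex{2,2,1} = 0
G(20) = mex{0,3,2} = 1
G(21) = mex{1,2,3} = 0
G(22) = mex{0,3,2} = 1
G(23) = mex{1,2,3} = 0
G(24) = mex{0,3,2} = 1
G(25) = mex{1,2,3} = 0
P-positions are exactly the n with G(n) = 0.

0, 2, 4, 6, 8, 19, 21, 23, 25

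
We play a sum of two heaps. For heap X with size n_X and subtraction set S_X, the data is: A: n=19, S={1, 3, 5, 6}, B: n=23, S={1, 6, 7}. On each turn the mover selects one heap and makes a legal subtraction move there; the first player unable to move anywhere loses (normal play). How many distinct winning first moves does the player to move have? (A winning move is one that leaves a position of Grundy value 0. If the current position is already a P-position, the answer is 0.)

2

Heap A, S = {1, 3, 5, 6}:
G(0) = 0
G(1) = mex{0} = 1
G(2) = mex{1} = 0
G(3) = mex{0,0} = 1
G(4) = mex{1,1} = 0
G(5) = mex{0,0,0} = 1
G(6) = mex{1,1,1,0} = 2
G(7) = mex{2,0,0,1} = 3
G(8) = mex{3,1,1,0} = 2
G(9) = mex{2,2,0,1} = 3
G(10) = mex{3,3,1,0} = 2
G(11) = mex{2,2,2,1} = 0
G(12) = mex{0,3,3,2} = 1
G(13) = mex{1,2,2,3} = 0
G(14) = mex{0,0,3,2} = 1
G(15) = mex{1,1,2,3} = 0
G(16) = mex{0,0,0,2} = 1
G(17) = mex{1,1,1,0} = 2
G(18) = mex{2,0,0,1} = 3
G(19) = mex{3,1,1,0} = 2
G_A(19) = 2.
Heap B, S = {1, 6, 7}:
n :  0  1  2  3  4  5  6  7  8  9 10 11 12 13 14 15 16 17 18 19 20 21 22 23
G :  0  1  0  1  0  1  2  3  2  3  2  3  0  1  0  1  0  1  2  3  2  3  2  3
G_B(23) = 3.
Combined Grundy value = 2 ⊕ 3 = 1.
A winning move leaves total XOR = 0, i.e. changes one component's Grundy value g to g ⊕ X where X is the current total.
Heap A: need g' = 2⊕1 = 3. Options: 19−1→G=3, 19−3→G=1, 19−5→G=1, 19−6→G=0. Hits: 1.
Heap B: need g' = 3⊕1 = 2. Options: 23−1→G=2, 23−6→G=1, 23−7→G=0. Hits: 1.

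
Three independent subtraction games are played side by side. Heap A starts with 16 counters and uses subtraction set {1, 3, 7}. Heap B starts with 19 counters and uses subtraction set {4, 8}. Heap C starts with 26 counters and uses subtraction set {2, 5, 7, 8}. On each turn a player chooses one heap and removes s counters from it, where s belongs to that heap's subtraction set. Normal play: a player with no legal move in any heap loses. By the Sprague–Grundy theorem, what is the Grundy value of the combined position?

Heap A, S = {1, 3, 7}:
n :  0  1  2  3  4  5  6  7  8  9 10 11 12 13 14 15 16
G :  0  1  0  1  0  1  0  1  0  1  0  1  0  1  0  1  0
G_A(16) = 0.
Heap B, S = {4, 8}:
G(0) = 0
G(1) = mex{} = 0
G(2) = mex{} = 0
G(3) = mex{} = 0
G(4) = mex{0} = 1
G(5) = mex{0} = 1
G(6) = mex{0} = 1
G(7) = mex{0} = 1
G(8) = mex{1,0} = 2
G(9) = mex{1,0} = 2
G(10) = mex{1,0} = 2
G(11) = mex{1,0} = 2
G(12) = mex{2,1} = 0
G(13) = mex{2,1} = 0
G(14) = mex{2,1} = 0
G(15) = mex{2,1} = 0
G(16) = mex{0,2} = 1
G(17) = mex{0,2} = 1
G(18) = mex{0,2} = 1
G(19) = mex{0,2} = 1
G_B(19) = 1.
Heap C, S = {2, 5, 7, 8}:
G(0) = 0
G(1) = mex{} = 0
G(2) = mex{0} = 1
G(3) = mex{0} = 1
G(4) = mex{1} = 0
G(5) = mex{1,0} = 2
G(6) = mex{0,0} = 1
G(7) = mex{2,1,0} = 3
G(8) = mex{1,1,0,0} = 2
G(9) = mex{3,0,1,0} = 2
G(10) = mex{2,2,1,1} = 0
G(11) = mex{2,1,0,1} = 3
G(12) = mex{0,3,2,0} = 1
G(13) = mex{3,2,1,2} = 0
G(14) = mex{1,2,3,1} = 0
G(15) = mex{0,0,2,3} = 1
G(16) = mex{0,3,2,2} = 1
G(17) = mex{1,1,0,2} = 3
G(18) = mex{1,0,3,0} = 2
G(19) = mex{3,0,1,3} = 2
G(20) = mex{2,1,0,1} = 3
G(21) = mex{2,1,0,0} = 3
G(22) = mex{3,3,1,0} = 2
G(23) = mex{3,2,1,1} = 0
G(24) = mex{2,2,3,1} = 0
G(25) = mex{0,3,2,3} = 1
G(26) = mex{0,3,2,2} = 1
G_C(26) = 1.
Combined Grundy value = 0 ⊕ 1 ⊕ 1 = 0.

0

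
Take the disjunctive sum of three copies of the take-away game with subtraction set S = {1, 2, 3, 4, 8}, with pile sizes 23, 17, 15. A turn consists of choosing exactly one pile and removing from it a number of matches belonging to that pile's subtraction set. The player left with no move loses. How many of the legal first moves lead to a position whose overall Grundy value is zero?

All piles use S = {1, 2, 3, 4, 8}:
G(0) = 0
G(1) = mex{0} = 1
G(2) = mex{1,0} = 2
G(3) = mex{2,1,0} = 3
G(4) = mex{3,2,1,0} = 4
G(5) = mex{4,3,2,1} = 0
G(6) = mex{0,4,3,2} = 1
G(7) = mex{1,0,4,3} = 2
G(8) = mex{2,1,0,4,0} = 3
G(9) = mex{3,2,1,0,1} = 4
G(10) = mex{4,3,2,1,2} = 0
G(11) = mex{0,4,3,2,3} = 1
G(12) = mex{1,0,4,3,4} = 2
G(13) = mex{2,1,0,4,0} = 3
G(14) = mex{3,2,1,0,1} = 4
G(15) = mex{4,3,2,1,2} = 0
G(16) = mex{0,4,3,2,3} = 1
G(17) = mex{1,0,4,3,4} = 2
G(18) = mex{2,1,0,4,0} = 3
G(19) = mex{3,2,1,0,1} = 4
G(20) = mex{4,3,2,1,2} = 0
G(21) = mex{0,4,3,2,3} = 1
G(22) = mex{1,0,4,3,4} = 2
G(23) = mex{2,1,0,4,0} = 3
Pile A: G(23) = 3.
Pile B: G(17) = 2.
Pile C: G(15) = 0.
Combined Grundy value = 3 ⊕ 2 ⊕ 0 = 1.
A winning move leaves total XOR = 0, i.e. changes one component's Grundy value g to g ⊕ X where X is the current total.
Pile A: need g' = 3⊕1 = 2. Options: 23−1→G=2, 23−2→G=1, 23−3→G=0, 23−4→G=4, 23−8→G=0. Hits: 1.
Pile B: need g' = 2⊕1 = 3. Options: 17−1→G=1, 17−2→G=0, 17−3→G=4, 17−4→G=3, 17−8→G=4. Hits: 1.
Pile C: need g' = 0⊕1 = 1. Options: 15−1→G=4, 15−2→G=3, 15−3→G=2, 15−4→G=1, 15−8→G=2. Hits: 1.

3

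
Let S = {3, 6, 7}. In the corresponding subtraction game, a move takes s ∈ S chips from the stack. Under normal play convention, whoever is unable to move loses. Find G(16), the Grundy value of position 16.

2

G(0) = 0
G(1) = mex{} = 0
G(2) = mex{} = 0
G(3) = mex{0} = 1
G(4) = mex{0} = 1
G(5) = mex{0} = 1
G(6) = mex{1,0} = 2
G(7) = mex{1,0,0} = 2
G(8) = mex{1,0,0} = 2
G(9) = mex{2,1,0} = 3
G(10) = mex{2,1,1} = 0
G(11) = mex{2,1,1} = 0
G(12) = mex{3,2,1} = 0
G(13) = mex{0,2,2} = 1
G(14) = mex{0,2,2} = 1
G(15) = mex{0,3,2} = 1
G(16) = mex{1,0,3} = 2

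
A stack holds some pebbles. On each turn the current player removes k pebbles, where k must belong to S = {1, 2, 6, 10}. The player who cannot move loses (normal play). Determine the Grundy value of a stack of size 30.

n :  0  1  2  3  4  5  6  7  8  9 10 11 12 13 14 15 16 17 18 19 20 21 22 23 24 25 26 27 28 29 30
G :  0  1  2  0  1  2  3  0  1  2  3  0  1  2  0  1  2  3  0  1  2  3  0  1  2  0  1  2  3  0  1

1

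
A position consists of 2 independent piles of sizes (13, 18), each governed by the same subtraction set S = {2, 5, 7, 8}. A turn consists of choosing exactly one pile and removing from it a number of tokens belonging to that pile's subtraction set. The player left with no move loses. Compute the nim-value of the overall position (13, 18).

All piles use S = {2, 5, 7, 8}:
G(0) = 0
G(1) = mex{} = 0
G(2) = mex{0} = 1
G(3) = mex{0} = 1
G(4) = mex{1} = 0
G(5) = mex{1,0} = 2
G(6) = mex{0,0} = 1
G(7) = mex{2,1,0} = 3
G(8) = mex{1,1,0,0} = 2
G(9) = mex{3,0,1,0} = 2
G(10) = mex{2,2,1,1} = 0
G(11) = mex{2,1,0,1} = 3
G(12) = mex{0,3,2,0} = 1
G(13) = mex{3,2,1,2} = 0
G(14) = mex{1,2,3,1} = 0
G(15) = mex{0,0,2,3} = 1
G(16) = mex{0,3,2,2} = 1
G(17) = mex{1,1,0,2} = 3
G(18) = mex{1,0,3,0} = 2
Pile A: G(13) = 0.
Pile B: G(18) = 2.
Combined Grundy value = 0 ⊕ 2 = 2.

2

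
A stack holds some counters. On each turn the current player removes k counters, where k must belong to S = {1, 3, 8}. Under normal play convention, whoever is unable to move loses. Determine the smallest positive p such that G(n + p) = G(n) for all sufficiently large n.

11

n :  0  1  2  3  4  5  6  7  8  9 10 11 12 13 14 15 16 17 18 19 20 21 22 23
G :  0  1  0  1  0  1  0  1  2  3  2  0  1  0  1  0  1  0  1  2  3  2  0  1
G(n+11) = G(n) holds for n = 0,…,7 (a full window of length max(S) = 8), so the sequence is purely periodic with period 11.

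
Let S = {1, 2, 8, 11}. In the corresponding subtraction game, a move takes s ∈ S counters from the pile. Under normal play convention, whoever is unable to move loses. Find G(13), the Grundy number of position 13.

1

n :  0  1  2  3  4  5  6  7  8  9 10 11 12 13
G :  0  1  2  0  1  2  0  1  2  0  1  2  0  1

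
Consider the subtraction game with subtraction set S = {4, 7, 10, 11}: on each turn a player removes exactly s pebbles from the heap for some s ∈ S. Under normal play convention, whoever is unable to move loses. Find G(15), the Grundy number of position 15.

0

G(0) = 0
G(1) = mex{} = 0
G(2) = mex{} = 0
G(3) = mex{} = 0
G(4) = mex{0} = 1
G(5) = mex{0} = 1
G(6) = mex{0} = 1
G(7) = mex{0,0} = 1
G(8) = mex{1,0} = 2
G(9) = mex{1,0} = 2
G(10) = mex{1,0,0} = 2
G(11) = mex{1,1,0,0} = 2
G(12) = mex{2,1,0,0} = 3
G(13) = mex{2,1,0,0} = 3
G(14) = mex{2,1,1,0} = 3
G(15) = mex{2,2,1,1} = 0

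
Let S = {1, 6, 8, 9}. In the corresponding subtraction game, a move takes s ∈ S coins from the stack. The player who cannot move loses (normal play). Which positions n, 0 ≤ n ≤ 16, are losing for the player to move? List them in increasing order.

0, 2, 4, 7, 14

G(0) = 0
G(1) = mex{0} = 1
G(2) = mex{1} = 0
G(3) = mex{0} = 1
G(4) = mex{1} = 0
G(5) = mex{0} = 1
G(6) = mex{1,0} = 2
G(7) = mex{2,1} = 0
G(8) = mex{0,0,0} = 1
G(9) = mex{1,1,1,0} = 2
G(10) = mex{2,0,0,1} = 3
G(11) = mex{3,1,1,0} = 2
G(12) = mex{2,2,0,1} = 3
G(13) = mex{3,0,1,0} = 2
G(14) = mex{2,1,2,1} = 0
G(15) = mex{0,2,0,2} = 1
G(16) = mex{1,3,1,0} = 2
P-positions are exactly the n with G(n) = 0.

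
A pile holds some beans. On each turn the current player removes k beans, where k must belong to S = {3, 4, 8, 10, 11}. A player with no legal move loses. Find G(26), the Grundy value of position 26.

G(0) = 0
G(1) = mex{} = 0
G(2) = mex{} = 0
G(3) = mex{0} = 1
G(4) = mex{0,0} = 1
G(5) = mex{0,0} = 1
G(6) = mex{1,0} = 2
G(7) = mex{1,1} = 0
G(8) = mex{1,1,0} = 2
G(9) = mex{2,1,0} = 3
G(10) = mex{0,2,0,0} = 1
G(11) = mex{2,0,1,0,0} = 3
G(12) = mex{3,2,1,0,0} = 4
G(13) = mex{1,3,1,1,0} = 2
G(14) = mex{3,1,2,1,1} = 0
G(15) = mex{4,3,0,1,1} = 2
G(16) = mex{2,4,2,2,1} = 0
G(17) = mex{0,2,3,0,2} = 1
G(18) = mex{2,0,1,2,0} = 3
G(19) = mex{0,2,3,3,2} = 1
G(20) = mex{1,0,4,1,3} = 2
G(21) = mex{3,1,2,3,1} = 0
G(22) = mex{1,3,0,4,3} = 2
G(23) = mex{2,1,2,2,4} = 0
G(24) = mex{0,2,0,0,2} = 1
G(25) = mex{2,0,1,2,0} = 3
G(26) = mex{0,2,3,0,2} = 1

1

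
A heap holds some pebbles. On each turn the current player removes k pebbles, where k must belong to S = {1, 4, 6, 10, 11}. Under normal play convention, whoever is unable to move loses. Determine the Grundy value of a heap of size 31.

n :  0  1  2  3  4  5  6  7  8  9 10 11 12 13 14 15 16 17 18 19 20 21 22 23 24 25 26 27 28 29 30 31
G :  0  1  0  1  2  0  1  0  1  2  3  2  3  4  0  1  2  3  2  0  1  0  1  2  3  2  0  1  0  1  2  3

3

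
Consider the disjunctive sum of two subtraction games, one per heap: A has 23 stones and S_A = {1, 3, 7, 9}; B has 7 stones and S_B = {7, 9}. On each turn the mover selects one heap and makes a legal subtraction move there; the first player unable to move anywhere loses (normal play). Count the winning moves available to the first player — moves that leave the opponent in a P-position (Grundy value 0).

0

Heap A, S = {1, 3, 7, 9}:
G(0) = 0
G(1) = mex{0} = 1
G(2) = mex{1} = 0
G(3) = mex{0,0} = 1
G(4) = mex{1,1} = 0
G(5) = mex{0,0} = 1
G(6) = mex{1,1} = 0
G(7) = mex{0,0,0} = 1
G(8) = mex{1,1,1} = 0
G(9) = mex{0,0,0,0} = 1
G(10) = mex{1,1,1,1} = 0
G(11) = mex{0,0,0,0} = 1
G(12) = mex{1,1,1,1} = 0
G(13) = mex{0,0,0,0} = 1
G(14) = mex{1,1,1,1} = 0
G(15) = mex{0,0,0,0} = 1
G(16) = mex{1,1,1,1} = 0
G(17) = mex{0,0,0,0} = 1
G(18) = mex{1,1,1,1} = 0
G(19) = mex{0,0,0,0} = 1
G(20) = mex{1,1,1,1} = 0
G(21) = mex{0,0,0,0} = 1
G(22) = mex{1,1,1,1} = 0
G(23) = mex{0,0,0,0} = 1
G_A(23) = 1.
Heap B, S = {7, 9}:
n : 0 1 2 3 4 5 6 7
G : 0 0 0 0 0 0 0 1
G_B(7) = 1.
Combined Grundy value = 1 ⊕ 1 = 0.
A winning move leaves total XOR = 0, i.e. changes one component's Grundy value g to g ⊕ X where X is the current total.
Heap A: target g' = 1⊕0 = 1, but every legal move changes the Grundy value (mex property), so 0 moves.
Heap B: target g' = 1⊕0 = 1, but every legal move changes the Grundy value (mex property), so 0 moves.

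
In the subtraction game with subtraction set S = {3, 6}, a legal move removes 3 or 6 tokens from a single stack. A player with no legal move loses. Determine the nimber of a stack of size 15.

G(0) = 0
G(1) = mex{} = 0
G(2) = mex{} = 0
G(3) = mex{0} = 1
G(4) = mex{0} = 1
G(5) = mex{0} = 1
G(6) = mex{1,0} = 2
G(7) = mex{1,0} = 2
G(8) = mex{1,0} = 2
G(9) = mex{2,1} = 0
G(10) = mex{2,1} = 0
G(11) = mex{2,1} = 0
G(12) = mex{0,2} = 1
G(13) = mex{0,2} = 1
G(14) = mex{0,2} = 1
G(15) = mex{1,0} = 2

2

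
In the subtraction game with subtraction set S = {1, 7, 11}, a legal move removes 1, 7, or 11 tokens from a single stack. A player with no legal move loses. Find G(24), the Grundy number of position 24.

n :  0  1  2  3  4  5  6  7  8  9 10 11 12 13 14 15 16 17 18 19 20 21 22 23 24
G :  0  1  0  1  0  1  0  1  0  1  0  1  0  1  0  1  0  1  0  1  0  1  0  1  0

0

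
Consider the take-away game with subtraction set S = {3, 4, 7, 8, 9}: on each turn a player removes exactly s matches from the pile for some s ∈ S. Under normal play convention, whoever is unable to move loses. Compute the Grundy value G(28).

1

n :  0  1  2  3  4  5  6  7  8  9 10 11 12 13 14 15 16 17 18 19 20 21 22 23 24 25 26 27 28
G :  0  0  0  1  1  1  2  2  2  3  3  3  0  0  0  1  1  1  2  2  2  3  3  3  0  0  0  1  1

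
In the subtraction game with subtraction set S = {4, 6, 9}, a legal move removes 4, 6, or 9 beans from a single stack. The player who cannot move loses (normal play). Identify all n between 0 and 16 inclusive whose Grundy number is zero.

n :  0  1  2  3  4  5  6  7  8  9 10 11 12 13 14 15 16
G :  0  0  0  0  1  1  1  1  2  2  2  2  3  0  0  0  0
P-positions are exactly the n with G(n) = 0.

0, 1, 2, 3, 13, 14, 15, 16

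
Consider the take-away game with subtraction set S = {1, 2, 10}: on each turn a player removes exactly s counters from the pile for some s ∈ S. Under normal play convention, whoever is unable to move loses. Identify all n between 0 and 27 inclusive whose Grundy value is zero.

n :  0  1  2  3  4  5  6  7  8  9 10 11 12 13 14 15 16 17 18 19 20 21 22 23 24 25 26 27
G :  0  1  2  0  1  2  0  1  2  0  1  2  0  1  2  0  1  2  0  1  2  0  1  2  0  1  2  0
P-positions are exactly the n with G(n) = 0.

0, 3, 6, 9, 12, 15, 18, 21, 24, 27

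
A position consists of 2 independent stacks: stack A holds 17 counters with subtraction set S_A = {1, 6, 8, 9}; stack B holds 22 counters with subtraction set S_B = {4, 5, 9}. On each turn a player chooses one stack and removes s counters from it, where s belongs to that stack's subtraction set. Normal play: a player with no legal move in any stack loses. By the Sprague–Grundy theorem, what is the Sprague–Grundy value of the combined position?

Stack A, S = {1, 6, 8, 9}:
G(0) = 0
G(1) = mex{0} = 1
G(2) = mex{1} = 0
G(3) = mex{0} = 1
G(4) = mex{1} = 0
G(5) = mex{0} = 1
G(6) = mex{1,0} = 2
G(7) = mex{2,1} = 0
G(8) = mex{0,0,0} = 1
G(9) = mex{1,1,1,0} = 2
G(10) = mex{2,0,0,1} = 3
G(11) = mex{3,1,1,0} = 2
G(12) = mex{2,2,0,1} = 3
G(13) = mex{3,0,1,0} = 2
G(14) = mex{2,1,2,1} = 0
G(15) = mex{0,2,0,2} = 1
G(16) = mex{1,3,1,0} = 2
G(17) = mex{2,2,2,1} = 0
G_A(17) = 0.
Stack B, S = {4, 5, 9}:
n :  0  1  2  3  4  5  6  7  8  9 10 11 12 13 14 15 16 17 18 19 20 21 22
G :  0  0  0  0  1  1  1  1  2  2  2  2  3  0  0  0  0  1  1  1  1  2  2
G_B(22) = 2.
Combined Grundy value = 0 ⊕ 2 = 2.

2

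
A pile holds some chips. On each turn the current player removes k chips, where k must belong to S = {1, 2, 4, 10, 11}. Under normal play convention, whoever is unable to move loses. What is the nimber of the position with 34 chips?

1

G(0) = 0
G(1) = mex{0} = 1
G(2) = mex{1,0} = 2
G(3) = mex{2,1} = 0
G(4) = mex{0,2,0} = 1
G(5) = mex{1,0,1} = 2
G(6) = mex{2,1,2} = 0
G(7) = mex{0,2,0} = 1
G(8) = mex{1,0,1} = 2
G(9) = mex{2,1,2} = 0
G(10) = mex{0,2,0,0} = 1
G(11) = mex{1,0,1,1,0} = 2
G(12) = mex{2,1,2,2,1} = 0
G(13) = mex{0,2,0,0,2} = 1
G(14) = mex{1,0,1,1,0} = 2
G(15) = mex{2,1,2,2,1} = 0
G(16) = mex{0,2,0,0,2} = 1
G(17) = mex{1,0,1,1,0} = 2
G(18) = mex{2,1,2,2,1} = 0
G(19) = mex{0,2,0,0,2} = 1
G(20) = mex{1,0,1,1,0} = 2
G(21) = mex{2,1,2,2,1} = 0
G(22) = mex{0,2,0,0,2} = 1
G(23) = mex{1,0,1,1,0} = 2
G(24) = mex{2,1,2,2,1} = 0
G(25) = mex{0,2,0,0,2} = 1
G(26) = mex{1,0,1,1,0} = 2
G(27) = mex{2,1,2,2,1} = 0
G(28) = mex{0,2,0,0,2} = 1
G(29) = mex{1,0,1,1,0} = 2
G(30) = mex{2,1,2,2,1} = 0
G(31) = mex{0,2,0,0,2} = 1
G(32) = mex{1,0,1,1,0} = 2
G(33) = mex{2,1,2,2,1} = 0
G(34) = mex{0,2,0,0,2} = 1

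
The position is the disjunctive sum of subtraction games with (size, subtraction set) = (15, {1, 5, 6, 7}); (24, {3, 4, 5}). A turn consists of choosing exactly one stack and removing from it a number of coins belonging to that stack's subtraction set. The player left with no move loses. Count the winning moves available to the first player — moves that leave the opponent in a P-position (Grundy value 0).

Stack A, S = {1, 5, 6, 7}:
n :  0  1  2  3  4  5  6  7  8  9 10 11 12 13 14 15
G :  0  1  0  1  0  1  2  3  2  3  2  3  0  1  0  1
G_A(15) = 1.
Stack B, S = {3, 4, 5}:
n :  0  1  2  3  4  5  6  7  8  9 10 11 12 13 14 15 16 17 18 19 20 21 22 23 24
G :  0  0  0  1  1  1  2  2  0  0  0  1  1  1  2  2  0  0  0  1  1  1  2  2  0
G_B(24) = 0.
Combined Grundy value = 1 ⊕ 0 = 1.
A winning move leaves total XOR = 0, i.e. changes one component's Grundy value g to g ⊕ X where X is the current total.
Stack A: need g' = 1⊕1 = 0. Options: 15−1→G=0, 15−5→G=2, 15−6→G=3, 15−7→G=2. Hits: 1.
Stack B: need g' = 0⊕1 = 1. Options: 24−3→G=1, 24−4→G=1, 24−5→G=1. Hits: 3.

4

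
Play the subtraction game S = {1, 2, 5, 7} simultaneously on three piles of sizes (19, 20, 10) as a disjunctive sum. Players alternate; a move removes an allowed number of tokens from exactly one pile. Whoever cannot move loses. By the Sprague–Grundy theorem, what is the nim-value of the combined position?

All piles use S = {1, 2, 5, 7}:
n :  0  1  2  3  4  5  6  7  8  9 10 11 12 13 14 15 16 17 18 19 20
G :  0  1  2  0  1  2  0  1  2  0  1  2  0  1  2  0  1  2  0  1  2
Pile A: G(19) = 1.
Pile B: G(20) = 2.
Pile C: G(10) = 1.
Combined Grundy value = 1 ⊕ 2 ⊕ 1 = 2.

2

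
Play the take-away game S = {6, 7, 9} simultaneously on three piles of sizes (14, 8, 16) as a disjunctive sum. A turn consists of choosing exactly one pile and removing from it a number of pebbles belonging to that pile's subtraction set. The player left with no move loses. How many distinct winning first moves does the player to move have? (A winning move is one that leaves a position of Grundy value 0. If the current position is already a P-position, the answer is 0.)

All piles use S = {6, 7, 9}:
G(0) = 0
G(1) = mex{} = 0
G(2) = mex{} = 0
G(3) = mex{} = 0
G(4) = mex{} = 0
G(5) = mex{} = 0
G(6) = mex{0} = 1
G(7) = mex{0,0} = 1
G(8) = mex{0,0} = 1
G(9) = mex{0,0,0} = 1
G(10) = mex{0,0,0} = 1
G(11) = mex{0,0,0} = 1
G(12) = mex{1,0,0} = 2
G(13) = mex{1,1,0} = 2
G(14) = mex{1,1,0} = 2
G(15) = mex{1,1,1} = 0
G(16) = mex{1,1,1} = 0
Pile A: G(14) = 2.
Pile B: G(8) = 1.
Pile C: G(16) = 0.
Combined Grundy value = 2 ⊕ 1 ⊕ 0 = 3.
A winning move leaves total XOR = 0, i.e. changes one component's Grundy value g to g ⊕ X where X is the current total.
Pile A: need g' = 2⊕3 = 1. Options: 14−6→G=1, 14−7→G=1, 14−9→G=0. Hits: 2.
Pile B: need g' = 1⊕3 = 2. Options: 8−6→G=0, 8−7→G=0. Hits: 0.
Pile C: need g' = 0⊕3 = 3. Options: 16−6→G=1, 16−7→G=1, 16−9→G=1. Hits: 0.

2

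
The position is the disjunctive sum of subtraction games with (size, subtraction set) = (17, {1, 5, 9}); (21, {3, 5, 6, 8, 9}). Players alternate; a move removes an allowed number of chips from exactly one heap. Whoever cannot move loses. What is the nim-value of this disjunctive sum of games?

2

Heap A, S = {1, 5, 9}:
n :  0  1  2  3  4  5  6  7  8  9 10 11 12 13 14 15 16 17
G :  0  1  0  1  0  1  0  1  0  1  0  1  0  1  0  1  0  1
G_A(17) = 1.
Heap B, S = {3, 5, 6, 8, 9}:
n :  0  1  2  3  4  5  6  7  8  9 10 11 12 13 14 15 16 17 18 19 20 21
G :  0  0  0  1  1  1  2  2  2  3  3  3  0  0  0  1  1  1  2  2  2  3
G_B(21) = 3.
Combined Grundy value = 1 ⊕ 3 = 2.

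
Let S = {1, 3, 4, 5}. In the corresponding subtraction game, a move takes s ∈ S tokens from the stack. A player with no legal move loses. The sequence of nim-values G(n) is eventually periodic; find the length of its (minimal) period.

G(0) = 0
G(1) = mex{0} = 1
G(2) = mex{1} = 0
G(3) = mex{0,0} = 1
G(4) = mex{1,1,0} = 2
G(5) = mex{2,0,1,0} = 3
G(6) = mex{3,1,0,1} = 2
G(7) = mex{2,2,1,0} = 3
G(8) = mex{3,3,2,1} = 0
G(9) = mex{0,2,3,2} = 1
G(10) = mex{1,3,2,3} = 0
G(11) = mex{0,0,3,2} = 1
G(12) = mex{1,1,0,3} = 2
G(13) = mex{2,0,1,0} = 3
G(14) = mex{3,1,0,1} = 2
G(15) = mex{2,2,1,0} = 3
G(16) = mex{3,3,2,1} = 0
G(17) = mex{0,2,3,2} = 1
G(n+8) = G(n) holds for n = 0,…,4 (a full window of length max(S) = 5), so the sequence is purely periodic with period 8.

8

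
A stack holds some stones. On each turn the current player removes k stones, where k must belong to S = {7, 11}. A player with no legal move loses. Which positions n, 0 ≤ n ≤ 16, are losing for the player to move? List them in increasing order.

0, 1, 2, 3, 4, 5, 6

n :  0  1  2  3  4  5  6  7  8  9 10 11 12 13 14 15 16
G :  0  0  0  0  0  0  0  1  1  1  1  1  1  1  2  2  2
P-positions are exactly the n with G(n) = 0.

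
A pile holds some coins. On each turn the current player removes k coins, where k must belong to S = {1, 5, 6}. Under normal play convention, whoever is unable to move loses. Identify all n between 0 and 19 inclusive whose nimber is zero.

G(0) = 0
G(1) = mex{0} = 1
G(2) = mex{1} = 0
G(3) = mex{0} = 1
G(4) = mex{1} = 0
G(5) = mex{0,0} = 1
G(6) = mex{1,1,0} = 2
G(7) = mex{2,0,1} = 3
G(8) = mex{3,1,0} = 2
G(9) = mex{2,0,1} = 3
G(10) = mex{3,1,0} = 2
G(11) = mex{2,2,1} = 0
G(12) = mex{0,3,2} = 1
G(13) = mex{1,2,3} = 0
G(14) = mex{0,3,2} = 1
G(15) = mex{1,2,3} = 0
G(16) = mex{0,0,2} = 1
G(17) = mex{1,1,0} = 2
G(18) = mex{2,0,1} = 3
G(19) = mex{3,1,0} = 2
P-positions are exactly the n with G(n) = 0.

0, 2, 4, 11, 13, 15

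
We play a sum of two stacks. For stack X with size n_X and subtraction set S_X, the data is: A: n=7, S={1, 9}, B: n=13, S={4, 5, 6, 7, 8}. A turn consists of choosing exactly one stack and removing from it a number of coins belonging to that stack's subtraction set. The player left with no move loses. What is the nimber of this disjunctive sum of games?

Stack A, S = {1, 9}:
n : 0 1 2 3 4 5 6 7
G : 0 1 0 1 0 1 0 1
G_A(7) = 1.
Stack B, S = {4, 5, 6, 7, 8}:
n :  0  1  2  3  4  5  6  7  8  9 10 11 12 13
G :  0  0  0  0  1  1  1  1  2  2  2  2  0  0
G_B(13) = 0.
Combined Grundy value = 1 ⊕ 0 = 1.

1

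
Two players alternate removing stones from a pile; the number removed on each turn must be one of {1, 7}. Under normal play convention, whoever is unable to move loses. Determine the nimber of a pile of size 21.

1

n :  0  1  2  3  4  5  6  7  8  9 10 11 12 13 14 15 16 17 18 19 20 21
G :  0  1  0  1  0  1  0  1  0  1  0  1  0  1  0  1  0  1  0  1  0  1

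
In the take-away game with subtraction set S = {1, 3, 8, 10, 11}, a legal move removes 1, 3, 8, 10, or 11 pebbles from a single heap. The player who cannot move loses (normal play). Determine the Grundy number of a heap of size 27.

n :  0  1  2  3  4  5  6  7  8  9 10 11 12 13 14 15 16 17 18 19 20 21 22 23 24 25 26 27
G :  0  1  0  1  0  1  0  1  2  3  2  3  2  3  2  3  4  5  0  1  0  1  0  1  0  1  2  3

3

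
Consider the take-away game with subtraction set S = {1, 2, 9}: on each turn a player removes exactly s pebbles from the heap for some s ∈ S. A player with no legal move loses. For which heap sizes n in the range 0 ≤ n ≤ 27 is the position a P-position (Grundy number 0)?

G(0) = 0
G(1) = mex{0} = 1
G(2) = mex{1,0} = 2
G(3) = mex{2,1} = 0
G(4) = mex{0,2} = 1
G(5) = mex{1,0} = 2
G(6) = mex{2,1} = 0
G(7) = mex{0,2} = 1
G(8) = mex{1,0} = 2
G(9) = mex{2,1,0} = 3
G(10) = mex{3,2,1} = 0
G(11) = mex{0,3,2} = 1
G(12) = mex{1,0,0} = 2
G(13) = mex{2,1,1} = 0
G(14) = mex{0,2,2} = 1
G(15) = mex{1,0,0} = 2
G(16) = mex{2,1,1} = 0
G(17) = mex{0,2,2} = 1
G(18) = mex{1,0,3} = 2
G(19) = mex{2,1,0} = 3
G(20) = mex{3,2,1} = 0
G(21) = mex{0,3,2} = 1
G(22) = mex{1,0,0} = 2
G(23) = mex{2,1,1} = 0
G(24) = mex{0,2,2} = 1
G(25) = mex{1,0,0} = 2
G(26) = mex{2,1,1} = 0
G(27) = mex{0,2,2} = 1
P-positions are exactly the n with G(n) = 0.

0, 3, 6, 10, 13, 16, 20, 23, 26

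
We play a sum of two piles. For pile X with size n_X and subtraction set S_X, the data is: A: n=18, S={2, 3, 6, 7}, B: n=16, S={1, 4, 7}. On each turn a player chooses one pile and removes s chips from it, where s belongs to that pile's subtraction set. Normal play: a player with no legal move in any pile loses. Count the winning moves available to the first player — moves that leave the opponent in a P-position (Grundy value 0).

Pile A, S = {2, 3, 6, 7}:
n :  0  1  2  3  4  5  6  7  8  9 10 11 12 13 14 15 16 17 18
G :  0  0  1  1  2  0  3  1  2  0  0  1  1  2  0  3  1  2  0
G_A(18) = 0.
Pile B, S = {1, 4, 7}:
G(0) = 0
G(1) = mex{0} = 1
G(2) = mex{1} = 0
G(3) = mex{0} = 1
G(4) = mex{1,0} = 2
G(5) = mex{2,1} = 0
G(6) = mex{0,0} = 1
G(7) = mex{1,1,0} = 2
G(8) = mex{2,2,1} = 0
G(9) = mex{0,0,0} = 1
G(10) = mex{1,1,1} = 0
G(11) = mex{0,2,2} = 1
G(12) = mex{1,0,0} = 2
G(13) = mex{2,1,1} = 0
G(14) = mex{0,0,2} = 1
G(15) = mex{1,1,0} = 2
G(16) = mex{2,2,1} = 0
G_B(16) = 0.
Combined Grundy value = 0 ⊕ 0 = 0.
A winning move leaves total XOR = 0, i.e. changes one component's Grundy value g to g ⊕ X where X is the current total.
Pile A: target g' = 0⊕0 = 0, but every legal move changes the Grundy value (mex property), so 0 moves.
Pile B: target g' = 0⊕0 = 0, but every legal move changes the Grundy value (mex property), so 0 moves.

0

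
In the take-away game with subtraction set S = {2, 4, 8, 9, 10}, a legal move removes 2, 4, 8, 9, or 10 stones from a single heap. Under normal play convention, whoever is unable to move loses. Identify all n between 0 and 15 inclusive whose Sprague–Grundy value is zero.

n :  0  1  2  3  4  5  6  7  8  9 10 11 12 13 14 15
G :  0  0  1  1  2  2  0  0  1  1  2  2  0  0  1  1
P-positions are exactly the n with G(n) = 0.

0, 1, 6, 7, 12, 13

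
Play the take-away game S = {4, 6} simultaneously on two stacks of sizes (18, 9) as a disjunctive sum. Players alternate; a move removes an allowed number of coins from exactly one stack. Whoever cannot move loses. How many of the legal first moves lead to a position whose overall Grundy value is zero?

All stacks use S = {4, 6}:
G(0) = 0
G(1) = mex{} = 0
G(2) = mex{} = 0
G(3) = mex{} = 0
G(4) = mex{0} = 1
G(5) = mex{0} = 1
G(6) = mex{0,0} = 1
G(7) = mex{0,0} = 1
G(8) = mex{1,0} = 2
G(9) = mex{1,0} = 2
G(10) = mex{1,1} = 0
G(11) = mex{1,1} = 0
G(12) = mex{2,1} = 0
G(13) = mex{2,1} = 0
G(14) = mex{0,2} = 1
G(15) = mex{0,2} = 1
G(16) = mex{0,0} = 1
G(17) = mex{0,0} = 1
G(18) = mex{1,0} = 2
Stack A: G(18) = 2.
Stack B: G(9) = 2.
Combined Grundy value = 2 ⊕ 2 = 0.
A winning move leaves total XOR = 0, i.e. changes one component's Grundy value g to g ⊕ X where X is the current total.
Stack A: target g' = 2⊕0 = 2, but every legal move changes the Grundy value (mex property), so 0 moves.
Stack B: target g' = 2⊕0 = 2, but every legal move changes the Grundy value (mex property), so 0 moves.

0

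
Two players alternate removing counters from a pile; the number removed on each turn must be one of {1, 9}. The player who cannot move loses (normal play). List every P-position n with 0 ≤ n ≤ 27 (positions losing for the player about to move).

n :  0  1  2  3  4  5  6  7  8  9 10 11 12 13 14 15 16 17 18 19 20 21 22 23 24 25 26 27
G :  0  1  0  1  0  1  0  1  0  1  0  1  0  1  0  1  0  1  0  1  0  1  0  1  0  1  0  1
P-positions are exactly the n with G(n) = 0.

0, 2, 4, 6, 8, 10, 12, 14, 16, 18, 20, 22, 24, 26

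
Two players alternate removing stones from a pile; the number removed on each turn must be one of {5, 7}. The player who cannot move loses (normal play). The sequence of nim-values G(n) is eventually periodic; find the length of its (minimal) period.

G(0) = 0
G(1) = mex{} = 0
G(2) = mex{} = 0
G(3) = mex{} = 0
G(4) = mex{} = 0
G(5) = mex{0} = 1
G(6) = mex{0} = 1
G(7) = mex{0,0} = 1
G(8) = mex{0,0} = 1
G(9) = mex{0,0} = 1
G(10) = mex{1,0} = 2
G(11) = mex{1,0} = 2
G(12) = mex{1,1} = 0
G(13) = mex{1,1} = 0
G(14) = mex{1,1} = 0
G(15) = mex{2,1} = 0
G(16) = mex{2,1} = 0
G(17) = mex{0,2} = 1
G(18) = mex{0,2} = 1
G(19) = mex{0,0} = 1
G(20) = mex{0,0} = 1
G(21) = mex{0,0} = 1
G(22) = mex{1,0} = 2
G(23) = mex{1,0} = 2
G(24) = mex{1,1} = 0
G(25) = mex{1,1} = 0
G(n+12) = G(n) holds for n = 0,…,6 (a full window of length max(S) = 7), so the sequence is purely periodic with period 12.

12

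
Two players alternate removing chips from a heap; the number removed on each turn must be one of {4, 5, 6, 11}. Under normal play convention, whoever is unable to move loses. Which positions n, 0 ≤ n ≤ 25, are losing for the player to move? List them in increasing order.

G(0) = 0
G(1) = mex{} = 0
G(2) = mex{} = 0
G(3) = mex{} = 0
G(4) = mex{0} = 1
G(5) = mex{0,0} = 1
G(6) = mex{0,0,0} = 1
G(7) = mex{0,0,0} = 1
G(8) = mex{1,0,0} = 2
G(9) = mex{1,1,0} = 2
G(10) = mex{1,1,1} = 0
G(11) = mex{1,1,1,0} = 2
G(12) = mex{2,1,1,0} = 3
G(13) = mex{2,2,1,0} = 3
G(14) = mex{0,2,2,0} = 1
G(15) = mex{2,0,2,1} = 3
G(16) = mex{3,2,0,1} = 4
G(17) = mex{3,3,2,1} = 0
G(18) = mex{1,3,3,1} = 0
G(19) = mex{3,1,3,2} = 0
G(20) = mex{4,3,1,2} = 0
G(21) = mex{0,4,3,0} = 1
G(22) = mex{0,0,4,2} = 1
G(23) = mex{0,0,0,3} = 1
G(24) = mex{0,0,0,3} = 1
G(25) = mex{1,0,0,1} = 2
P-positions are exactly the n with G(n) = 0.

0, 1, 2, 3, 10, 17, 18, 19, 20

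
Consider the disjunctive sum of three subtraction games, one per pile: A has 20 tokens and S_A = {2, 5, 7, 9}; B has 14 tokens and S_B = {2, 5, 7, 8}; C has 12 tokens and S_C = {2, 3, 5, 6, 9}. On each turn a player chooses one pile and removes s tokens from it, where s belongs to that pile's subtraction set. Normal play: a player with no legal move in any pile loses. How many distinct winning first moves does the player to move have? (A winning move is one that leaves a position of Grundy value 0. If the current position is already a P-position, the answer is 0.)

Pile A, S = {2, 5, 7, 9}:
G(0) = 0
G(1) = mex{} = 0
G(2) = mex{0} = 1
G(3) = mex{0} = 1
G(4) = mex{1} = 0
G(5) = mex{1,0} = 2
G(6) = mex{0,0} = 1
G(7) = mex{2,1,0} = 3
G(8) = mex{1,1,0} = 2
G(9) = mex{3,0,1,0} = 2
G(10) = mex{2,2,1,0} = 3
G(11) = mex{2,1,0,1} = 3
G(12) = mex{3,3,2,1} = 0
G(13) = mex{3,2,1,0} = 4
G(14) = mex{0,2,3,2} = 1
G(15) = mex{4,3,2,1} = 0
G(16) = mex{1,3,2,3} = 0
G(17) = mex{0,0,3,2} = 1
G(18) = mex{0,4,3,2} = 1
G(19) = mex{1,1,0,3} = 2
G(20) = mex{1,0,4,3} = 2
G_A(20) = 2.
Pile B, S = {2, 5, 7, 8}:
n :  0  1  2  3  4  5  6  7  8  9 10 11 12 13 14
G :  0  0  1  1  0  2  1  3  2  2  0  3  1  0  0
G_B(14) = 0.
Pile C, S = {2, 3, 5, 6, 9}:
n :  0  1  2  3  4  5  6  7  8  9 10 11 12
G :  0  0  1  1  2  2  3  3  0  4  1  5  0
G_C(12) = 0.
Combined Grundy value = 2 ⊕ 0 ⊕ 0 = 2.
A winning move leaves total XOR = 0, i.e. changes one component's Grundy value g to g ⊕ X where X is the current total.
Pile A: need g' = 2⊕2 = 0. Options: 20−2→G=1, 20−5→G=0, 20−7→G=4, 20−9→G=3. Hits: 1.
Pile B: need g' = 0⊕2 = 2. Options: 14−2→G=1, 14−5→G=2, 14−7→G=3, 14−8→G=1. Hits: 1.
Pile C: need g' = 0⊕2 = 2. Options: 12−2→G=1, 12−3→G=4, 12−5→G=3, 12−6→G=3, 12−9→G=1. Hits: 0.

2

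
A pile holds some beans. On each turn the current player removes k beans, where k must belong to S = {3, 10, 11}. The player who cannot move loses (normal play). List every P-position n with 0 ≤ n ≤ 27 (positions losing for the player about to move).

G(0) = 0
G(1) = mex{} = 0
G(2) = mex{} = 0
G(3) = mex{0} = 1
G(4) = mex{0} = 1
G(5) = mex{0} = 1
G(6) = mex{1} = 0
G(7) = mex{1} = 0
G(8) = mex{1} = 0
G(9) = mex{0} = 1
G(10) = mex{0,0} = 1
G(11) = mex{0,0,0} = 1
G(12) = mex{1,0,0} = 2
G(13) = mex{1,1,0} = 2
G(14) = mex{1,1,1} = 0
G(15) = mex{2,1,1} = 0
G(16) = mex{2,0,1} = 3
G(17) = mex{0,0,0} = 1
G(18) = mex{0,0,0} = 1
G(19) = mex{3,1,0} = 2
G(20) = mex{1,1,1} = 0
G(21) = mex{1,1,1} = 0
G(22) = mex{2,2,1} = 0
G(23) = mex{0,2,2} = 1
G(24) = mex{0,0,2} = 1
G(25) = mex{0,0,0} = 1
G(26) = mex{1,3,0} = 2
G(27) = mex{1,1,3} = 0
P-positions are exactly the n with G(n) = 0.

0, 1, 2, 6, 7, 8, 14, 15, 20, 21, 22, 27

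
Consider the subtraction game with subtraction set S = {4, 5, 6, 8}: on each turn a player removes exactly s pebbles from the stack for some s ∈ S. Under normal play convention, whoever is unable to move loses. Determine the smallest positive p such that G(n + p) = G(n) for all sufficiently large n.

12

n :  0  1  2  3  4  5  6  7  8  9 10 11 12 13 14 15 16 17 18 19 20 21 22 23 24 25
G :  0  0  0  0  1  1  1  1  2  2  2  2  0  0  0  0  1  1  1  1  2  2  2  2  0  0
G(n+12) = G(n) holds for n = 0,…,7 (a full window of length max(S) = 8), so the sequence is purely periodic with period 12.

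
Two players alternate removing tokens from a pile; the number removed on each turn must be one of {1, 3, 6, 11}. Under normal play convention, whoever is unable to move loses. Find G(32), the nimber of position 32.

n :  0  1  2  3  4  5  6  7  8  9 10 11 12 13 14 15 16 17 18 19 20 21 22 23 24 25 26 27 28 29 30 31 32
G :  0  1  0  1  0  1  2  3  2  0  1  3  4  2  0  1  0  1  0  1  2  3  2  0  1  3  4  2  0  1  0  1  0

0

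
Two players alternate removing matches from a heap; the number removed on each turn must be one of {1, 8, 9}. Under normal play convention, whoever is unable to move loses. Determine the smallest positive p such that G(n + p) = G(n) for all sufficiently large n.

G(0) = 0
G(1) = mex{0} = 1
G(2) = mex{1} = 0
G(3) = mex{0} = 1
G(4) = mex{1} = 0
G(5) = mex{0} = 1
G(6) = mex{1} = 0
G(7) = mex{0} = 1
G(8) = mex{1,0} = 2
G(9) = mex{2,1,0} = 3
G(10) = mex{3,0,1} = 2
G(11) = mex{2,1,0} = 3
G(12) = mex{3,0,1} = 2
G(13) = mex{2,1,0} = 3
G(14) = mex{3,0,1} = 2
G(15) = mex{2,1,0} = 3
G(16) = mex{3,2,1} = 0
G(17) = mex{0,3,2} = 1
G(18) = mex{1,2,3} = 0
G(19) = mex{0,3,2} = 1
G(20) = mex{1,2,3} = 0
G(21) = mex{0,3,2} = 1
G(22) = mex{1,2,3} = 0
G(23) = mex{0,3,2} = 1
G(24) = mex{1,0,3} = 2
G(25) = mex{2,1,0} = 3
G(26) = mex{3,0,1} = 2
G(27) = mex{2,1,0} = 3
G(28) = mex{3,0,1} = 2
G(29) = mex{2,1,0} = 3
G(30) = mex{3,0,1} = 2
G(31) = mex{2,1,0} = 3
G(32) = mex{3,2,1} = 0
G(33) = mex{0,3,2} = 1
G(n+16) = G(n) holds for n = 0,…,8 (a full window of length max(S) = 9), so the sequence is purely periodic with period 16.

16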